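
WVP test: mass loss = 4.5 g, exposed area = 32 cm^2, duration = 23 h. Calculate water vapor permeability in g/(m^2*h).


WVP = mass_loss / (area x time) x 10000
WVP = 4.5 / (32 x 23) x 10000
WVP = 4.5 / 736 x 10000 = 61.14 g/(m^2*h)


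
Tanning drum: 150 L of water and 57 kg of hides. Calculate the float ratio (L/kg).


2.6

Float ratio = water / hide weight
Ratio = 150 / 57 = 2.6


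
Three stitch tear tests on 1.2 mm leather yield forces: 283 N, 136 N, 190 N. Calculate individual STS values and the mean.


STS1 = 283 / 1.2 = 235.8 N/mm
STS2 = 136 / 1.2 = 113.3 N/mm
STS3 = 190 / 1.2 = 158.3 N/mm
Mean = (235.8 + 113.3 + 158.3) / 3 = 169.1 N/mm


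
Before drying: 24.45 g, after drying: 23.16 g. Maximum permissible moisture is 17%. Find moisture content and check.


MC = (24.45 - 23.16) / 24.45 x 100 = 5.3%
Maximum: 17%
Acceptable: Yes


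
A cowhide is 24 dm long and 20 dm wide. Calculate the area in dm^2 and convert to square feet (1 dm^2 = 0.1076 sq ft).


Area = 24 x 20 = 480 dm^2
Conversion: 480 x 0.1076 = 51.65 sq ft


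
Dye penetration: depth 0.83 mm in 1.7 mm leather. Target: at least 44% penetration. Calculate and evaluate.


Penetration = 48.8%
Meets target: Yes

Penetration = 0.83 / 1.7 x 100 = 48.8%
Target: 44%
Meets target: Yes


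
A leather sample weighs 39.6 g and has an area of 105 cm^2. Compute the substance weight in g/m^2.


3771.4 g/m^2


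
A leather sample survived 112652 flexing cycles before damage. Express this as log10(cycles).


5.05

log10(112652) = 5.05


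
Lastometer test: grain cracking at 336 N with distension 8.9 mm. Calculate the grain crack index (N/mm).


Grain crack index = force / distension
Index = 336 / 8.9 = 37.8 N/mm


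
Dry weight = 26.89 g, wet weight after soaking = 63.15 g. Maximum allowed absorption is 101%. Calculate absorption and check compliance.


Absorption = 134.8%
Compliant: No

WA = (63.15 - 26.89) / 26.89 x 100 = 134.8%
Maximum allowed: 101%
Compliant: No


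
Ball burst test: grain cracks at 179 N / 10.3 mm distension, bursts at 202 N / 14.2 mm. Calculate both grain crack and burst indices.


Crack index = 179 / 10.3 = 17.4 N/mm
Burst index = 202 / 14.2 = 14.2 N/mm


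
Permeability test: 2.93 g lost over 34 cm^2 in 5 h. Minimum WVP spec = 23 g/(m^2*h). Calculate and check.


WVP = 2.93 / (34 x 5) x 10000 = 172.35 g/(m^2*h)
Minimum: 23 g/(m^2*h)
Meets spec: Yes


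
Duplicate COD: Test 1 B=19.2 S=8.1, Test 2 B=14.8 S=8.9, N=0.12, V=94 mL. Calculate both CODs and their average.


COD1 = (19.2 - 8.1) x 0.12 x 8000 / 94 = 113.4 mg/L
COD2 = (14.8 - 8.9) x 0.12 x 8000 / 94 = 60.3 mg/L
Average = (113.4 + 60.3) / 2 = 86.9 mg/L


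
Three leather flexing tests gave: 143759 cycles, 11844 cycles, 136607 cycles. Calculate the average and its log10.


Average = (143759 + 11844 + 136607) / 3 = 97403 cycles
log10(97403) = 4.99


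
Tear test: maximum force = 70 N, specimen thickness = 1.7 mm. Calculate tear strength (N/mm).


Tear strength = force / thickness
Tear = 70 / 1.7 = 41.2 N/mm


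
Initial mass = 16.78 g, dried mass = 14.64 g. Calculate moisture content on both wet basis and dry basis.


Moisture lost = 16.78 - 14.64 = 2.14 g
Wet basis MC = 2.14 / 16.78 x 100 = 12.8%
Dry basis MC = 2.14 / 14.64 x 100 = 14.6%


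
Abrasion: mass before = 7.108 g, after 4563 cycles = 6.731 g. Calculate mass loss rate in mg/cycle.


Mass loss = 7.108 - 6.731 = 0.377 g
Rate = 0.377 / 4563 x 1000 = 0.083 mg/cycle


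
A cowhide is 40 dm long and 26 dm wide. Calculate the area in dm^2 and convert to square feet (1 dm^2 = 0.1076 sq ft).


1040 dm^2
111.90 sq ft


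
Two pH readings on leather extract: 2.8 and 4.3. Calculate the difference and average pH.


Difference = 1.5
Average pH = 3.55

Difference = |2.8 - 4.3| = 1.5
Average = (2.8 + 4.3) / 2 = 3.55


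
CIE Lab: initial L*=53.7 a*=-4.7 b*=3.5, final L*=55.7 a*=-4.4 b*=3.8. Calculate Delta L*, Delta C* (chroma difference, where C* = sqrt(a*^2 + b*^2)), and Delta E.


Delta L* = 2.0
Delta C* = -0.05
Delta E = 2.04

Delta L* = 55.7 - 53.7 = 2.0
C1* = sqrt((-4.7)^2 + (3.5)^2) = 5.860
C2* = sqrt((-4.4)^2 + (3.8)^2) = 5.814
Delta C* = 5.814 - 5.860 = -0.05
Delta E = sqrt((2.0)^2 + (0.3)^2 + (0.3)^2) = 2.04


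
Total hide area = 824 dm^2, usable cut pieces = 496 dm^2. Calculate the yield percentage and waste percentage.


Yield = 496 / 824 x 100 = 60.2%
Waste = 824 - 496 = 328 dm^2
Waste% = 100 - 60.2 = 39.8%


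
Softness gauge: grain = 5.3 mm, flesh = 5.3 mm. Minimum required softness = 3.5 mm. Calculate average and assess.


Average softness = 5.30 mm
Meets requirement: Yes

Average = (5.3 + 5.3) / 2 = 5.30 mm
Minimum = 3.5 mm
Meets requirement: Yes


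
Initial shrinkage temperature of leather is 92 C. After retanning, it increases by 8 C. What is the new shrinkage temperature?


100 C


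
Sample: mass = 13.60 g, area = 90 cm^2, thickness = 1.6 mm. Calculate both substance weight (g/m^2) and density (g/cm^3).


SW = 13.60 / 90 x 10000 = 1511.1 g/m^2
Volume = 90 x 1.6 / 10 = 14.40 cm^3
Density = 13.60 / 14.40 = 0.944 g/cm^3


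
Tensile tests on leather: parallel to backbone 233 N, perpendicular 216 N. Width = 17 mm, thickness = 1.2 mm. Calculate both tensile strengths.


Parallel = 11.42 N/mm^2
Perpendicular = 10.59 N/mm^2


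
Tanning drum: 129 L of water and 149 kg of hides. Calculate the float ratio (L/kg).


Float ratio = water / hide weight
Ratio = 129 / 149 = 0.9


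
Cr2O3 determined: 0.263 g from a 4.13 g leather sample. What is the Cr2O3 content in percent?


Cr2O3% = 0.263 / 4.13 x 100
Cr2O3% = 6.37%


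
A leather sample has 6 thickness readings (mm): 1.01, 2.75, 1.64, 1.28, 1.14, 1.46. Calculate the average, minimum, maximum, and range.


Average = 1.55 mm
Min = 1.01 mm
Max = 2.75 mm
Range = 1.74 mm


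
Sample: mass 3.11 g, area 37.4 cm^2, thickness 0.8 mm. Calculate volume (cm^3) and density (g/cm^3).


Volume = 2.992 cm^3
Density = 1.039 g/cm^3

Thickness in cm = 0.8 / 10 = 0.08 cm
Volume = 37.4 x 0.08 = 2.992 cm^3
Density = 3.11 / 2.992 = 1.039 g/cm^3


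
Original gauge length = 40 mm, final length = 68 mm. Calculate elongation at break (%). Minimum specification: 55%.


Extension = 68 - 40 = 28 mm
Elongation = 28 / 40 x 100 = 70.0%
Minimum required: 55%
Meets specification: Yes


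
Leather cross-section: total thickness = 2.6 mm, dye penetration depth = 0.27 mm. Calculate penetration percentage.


10.4%

Penetration% = 0.27 / 2.6 x 100
Penetration = 10.4%


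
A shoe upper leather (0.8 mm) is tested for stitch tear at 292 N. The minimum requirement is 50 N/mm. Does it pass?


STS = 365.0 N/mm
Passes: Yes

STS = 292 / 0.8 = 365.0 N/mm
Minimum required: 50 N/mm
Passes: Yes


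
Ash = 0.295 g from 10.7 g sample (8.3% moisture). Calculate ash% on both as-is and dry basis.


As-is ash% = 0.295 / 10.7 x 100 = 2.76%
Dry mass = 10.7 x (100 - 8.3) / 100 = 9.8119 g
Dry-basis ash% = 0.295 / 9.8119 x 100 = 3.01%


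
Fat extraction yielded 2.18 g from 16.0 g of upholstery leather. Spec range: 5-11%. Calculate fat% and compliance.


Fat% = 2.18 / 16.0 x 100 = 13.6%
Spec range: 5-11%
Compliant: No


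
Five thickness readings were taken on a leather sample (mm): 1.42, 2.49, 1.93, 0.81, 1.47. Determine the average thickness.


Sum = 1.42 + 2.49 + 1.93 + 0.81 + 1.47 = 8.12
Average = 8.12 / 5 = 1.62 mm


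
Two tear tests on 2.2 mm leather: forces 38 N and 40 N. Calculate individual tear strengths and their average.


Tear 1 = 17.3 N/mm
Tear 2 = 18.2 N/mm
Average = 17.8 N/mm

Tear 1 = 38 / 2.2 = 17.3 N/mm
Tear 2 = 40 / 2.2 = 18.2 N/mm
Average = (17.3 + 18.2) / 2 = 17.8 N/mm


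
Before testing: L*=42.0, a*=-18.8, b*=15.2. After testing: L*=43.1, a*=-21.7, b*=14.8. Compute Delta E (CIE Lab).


Delta E = 3.13

dL = 43.1 - 42.0 = 1.1
da = -21.7 - (-18.8) = -2.9
db = 14.8 - 15.2 = -0.4
dE = sqrt((1.1)^2 + (-2.9)^2 + (-0.4)^2) = 3.13


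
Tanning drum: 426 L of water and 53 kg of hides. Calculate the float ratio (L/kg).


Float ratio = water / hide weight
Ratio = 426 / 53 = 8.0


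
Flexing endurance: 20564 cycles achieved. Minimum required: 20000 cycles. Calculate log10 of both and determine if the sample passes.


log10(20564) = 4.31
log10(20000) = 4.30
Passes: Yes


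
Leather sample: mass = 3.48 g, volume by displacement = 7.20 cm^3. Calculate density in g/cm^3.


0.483 g/cm^3


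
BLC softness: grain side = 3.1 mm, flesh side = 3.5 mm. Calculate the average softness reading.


3.30 mm

Average = (3.1 + 3.5) / 2
Average = 3.30 mm


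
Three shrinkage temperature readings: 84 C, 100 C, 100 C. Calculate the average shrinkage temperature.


Average = (84 + 100 + 100) / 3
Average = 284 / 3 = 94.7 C


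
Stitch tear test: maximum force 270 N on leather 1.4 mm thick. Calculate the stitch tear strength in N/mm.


192.9 N/mm

Stitch tear strength = force / thickness
STS = 270 / 1.4 = 192.9 N/mm


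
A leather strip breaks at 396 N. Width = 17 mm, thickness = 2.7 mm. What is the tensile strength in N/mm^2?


8.63 N/mm^2

Cross-sectional area = 17 x 2.7 = 45.9 mm^2
Tensile strength = 396 / 45.9 = 8.63 N/mm^2


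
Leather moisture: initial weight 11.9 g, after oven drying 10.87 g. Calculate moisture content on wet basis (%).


Moisture = 11.9 - 10.87 = 1.03 g
MC = 1.03 / 11.9 x 100 = 8.7%


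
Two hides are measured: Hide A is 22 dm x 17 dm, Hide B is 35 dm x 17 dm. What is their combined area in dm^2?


Hide A area = 22 x 17 = 374 dm^2
Hide B area = 35 x 17 = 595 dm^2
Total = 374 + 595 = 969 dm^2


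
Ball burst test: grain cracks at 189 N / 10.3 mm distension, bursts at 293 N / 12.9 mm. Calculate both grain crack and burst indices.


Crack index = 18.3 N/mm
Burst index = 22.7 N/mm


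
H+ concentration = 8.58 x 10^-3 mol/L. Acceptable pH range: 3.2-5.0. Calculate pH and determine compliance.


pH = 2.07
Compliant: No

pH = -log10(8.58 x 10^-3) = 2.07
Range: 3.2 to 5.0
Compliant: No


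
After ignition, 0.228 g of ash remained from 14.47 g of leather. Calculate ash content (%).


Ash% = 0.228 / 14.47 x 100
Ash% = 1.58%


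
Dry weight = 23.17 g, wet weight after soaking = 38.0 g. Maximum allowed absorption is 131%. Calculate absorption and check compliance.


Absorption = 64.0%
Compliant: Yes


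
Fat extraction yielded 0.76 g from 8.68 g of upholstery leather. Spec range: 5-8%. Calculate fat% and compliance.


Fat content = 8.8%
Compliant: No

Fat% = 0.76 / 8.68 x 100 = 8.8%
Spec range: 5-8%
Compliant: No


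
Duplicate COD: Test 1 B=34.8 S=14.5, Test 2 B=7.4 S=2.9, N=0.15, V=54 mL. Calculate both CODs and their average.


COD1 = (34.8 - 14.5) x 0.15 x 8000 / 54 = 451.1 mg/L
COD2 = (7.4 - 2.9) x 0.15 x 8000 / 54 = 100.0 mg/L
Average = (451.1 + 100.0) / 2 = 275.6 mg/L


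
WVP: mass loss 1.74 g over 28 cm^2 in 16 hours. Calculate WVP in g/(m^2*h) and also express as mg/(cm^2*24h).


WVP = 38.84 g/(m^2*h)
Daily rate = 93.21 mg/(cm^2*24h)


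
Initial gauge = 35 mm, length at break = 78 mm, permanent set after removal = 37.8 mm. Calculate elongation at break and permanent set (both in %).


Elongation at break = 122.9%
Permanent set = 8.0%


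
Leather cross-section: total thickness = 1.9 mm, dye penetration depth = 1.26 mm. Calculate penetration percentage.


66.3%

Penetration% = 1.26 / 1.9 x 100
Penetration = 66.3%


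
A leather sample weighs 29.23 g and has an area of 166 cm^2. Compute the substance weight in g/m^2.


Substance weight = mass / area x 10000
SW = 29.23 / 166 x 10000
SW = 1760.8 g/m^2


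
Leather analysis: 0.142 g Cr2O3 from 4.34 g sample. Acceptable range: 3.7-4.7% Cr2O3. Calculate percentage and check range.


Cr2O3 = 3.27%
Within range: No

Cr2O3% = 0.142 / 4.34 x 100 = 3.27%
Acceptable range: 3.7 to 4.7%
Within range: No


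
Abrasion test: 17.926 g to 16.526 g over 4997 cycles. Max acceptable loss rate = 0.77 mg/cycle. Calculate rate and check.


Rate = 0.280 mg/cycle
Passes: Yes


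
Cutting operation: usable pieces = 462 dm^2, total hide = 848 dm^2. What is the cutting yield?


Yield = usable / total x 100
Yield = 462 / 848 x 100 = 54.5%


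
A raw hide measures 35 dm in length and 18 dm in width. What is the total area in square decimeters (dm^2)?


630 dm^2

Area = length x width
Area = 35 x 18 = 630 dm^2


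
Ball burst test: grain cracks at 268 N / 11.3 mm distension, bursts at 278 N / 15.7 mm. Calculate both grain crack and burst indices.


Crack index = 23.7 N/mm
Burst index = 17.7 N/mm


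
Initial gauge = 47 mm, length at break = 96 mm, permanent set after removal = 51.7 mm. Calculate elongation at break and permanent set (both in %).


Elongation at break = 104.3%
Permanent set = 10.0%


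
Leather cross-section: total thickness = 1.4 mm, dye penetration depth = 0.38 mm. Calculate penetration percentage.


Penetration% = 0.38 / 1.4 x 100
Penetration = 27.1%


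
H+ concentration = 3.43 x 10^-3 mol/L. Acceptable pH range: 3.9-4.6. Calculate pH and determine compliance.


pH = 2.46
Compliant: No

pH = -log10(3.43 x 10^-3) = 2.46
Range: 3.9 to 4.6
Compliant: No


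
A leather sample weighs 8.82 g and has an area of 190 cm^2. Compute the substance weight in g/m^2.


Substance weight = mass / area x 10000
SW = 8.82 / 190 x 10000
SW = 464.2 g/m^2


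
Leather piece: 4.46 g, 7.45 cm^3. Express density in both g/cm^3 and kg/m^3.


0.599 g/cm^3
599 kg/m^3

Density = 4.46 / 7.45 = 0.599 g/cm^3
Convert: 0.599 x 1000 = 599 kg/m^3


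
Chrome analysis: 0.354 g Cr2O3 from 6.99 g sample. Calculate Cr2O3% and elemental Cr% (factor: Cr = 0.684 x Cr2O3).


Cr2O3% = 0.354 / 6.99 x 100 = 5.06%
Cr% = 5.06 x 0.684 = 3.46%


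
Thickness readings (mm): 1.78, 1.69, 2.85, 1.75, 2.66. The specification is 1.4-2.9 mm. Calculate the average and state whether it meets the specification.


Sum = 10.73
Average = 10.73 / 5 = 2.15 mm
Specification range: 1.4 to 2.9 mm
Within spec: Yes


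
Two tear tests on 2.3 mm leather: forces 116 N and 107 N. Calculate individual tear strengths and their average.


Tear 1 = 116 / 2.3 = 50.4 N/mm
Tear 2 = 107 / 2.3 = 46.5 N/mm
Average = (50.4 + 46.5) / 2 = 48.5 N/mm


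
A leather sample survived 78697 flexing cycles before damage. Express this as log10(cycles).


log10(78697) = 4.90


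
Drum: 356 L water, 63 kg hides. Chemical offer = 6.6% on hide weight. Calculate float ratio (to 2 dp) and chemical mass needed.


Float ratio = 5.65
Chemical needed = 4.158 kg


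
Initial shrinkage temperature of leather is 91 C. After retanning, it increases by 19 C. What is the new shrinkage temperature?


110 C


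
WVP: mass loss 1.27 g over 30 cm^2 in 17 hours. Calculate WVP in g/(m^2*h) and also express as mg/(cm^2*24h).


WVP = 24.90 g/(m^2*h)
Daily rate = 59.76 mg/(cm^2*24h)

WVP = 1.27 / (30 x 17) x 10000 = 24.90 g/(m^2*h)
Mass loss in mg = 1.27 x 1000 = 1270 mg
Per cm^2 per 24h in mg: 1270 x 24 / (30 x 17) = 30480 / 510 = 59.76 mg/(cm^2*24h)


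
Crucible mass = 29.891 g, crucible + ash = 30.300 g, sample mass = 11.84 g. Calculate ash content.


Ash mass = 0.409 g
Ash content = 3.45%


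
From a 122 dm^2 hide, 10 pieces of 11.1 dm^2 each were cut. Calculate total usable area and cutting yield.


Usable area = 111.0 dm^2
Yield = 91.0%

Total usable = 10 x 11.1 = 111.0 dm^2
Yield = 111.0 / 122 x 100 = 91.0%


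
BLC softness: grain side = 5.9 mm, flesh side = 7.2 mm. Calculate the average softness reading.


6.55 mm

Average = (5.9 + 7.2) / 2
Average = 6.55 mm


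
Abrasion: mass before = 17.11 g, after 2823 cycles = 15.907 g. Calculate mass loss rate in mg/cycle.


0.426 mg/cycle

Mass loss = 17.11 - 15.907 = 1.203 g
Rate = 1.203 / 2823 x 1000 = 0.426 mg/cycle


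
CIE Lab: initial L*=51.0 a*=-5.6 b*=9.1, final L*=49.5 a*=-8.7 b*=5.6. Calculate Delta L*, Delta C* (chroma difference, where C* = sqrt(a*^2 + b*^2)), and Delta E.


Delta L* = 49.5 - 51.0 = -1.5
C1* = sqrt((-5.6)^2 + (9.1)^2) = 10.685
C2* = sqrt((-8.7)^2 + (5.6)^2) = 10.346
Delta C* = 10.346 - 10.685 = -0.34
Delta E = sqrt((-1.5)^2 + (-3.1)^2 + (-3.5)^2) = 4.91


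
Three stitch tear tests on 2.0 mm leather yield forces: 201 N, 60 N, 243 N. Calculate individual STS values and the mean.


STS1 = 100.5 N/mm
STS2 = 30.0 N/mm
STS3 = 121.5 N/mm
Mean = 84.0 N/mm


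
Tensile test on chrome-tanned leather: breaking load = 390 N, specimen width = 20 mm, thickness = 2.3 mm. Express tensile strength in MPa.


Cross-section = 20 x 2.3 = 46.0 mm^2
TS = 390 / 46.0 = 8.48 MPa
(1 N/mm^2 = 1 MPa)


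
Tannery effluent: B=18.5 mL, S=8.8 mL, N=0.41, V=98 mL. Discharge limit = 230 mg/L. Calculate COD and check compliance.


COD = (18.5 - 8.8) x 0.41 x 8000 / 98 = 324.7 mg/L
Limit: 230 mg/L
Compliant: No


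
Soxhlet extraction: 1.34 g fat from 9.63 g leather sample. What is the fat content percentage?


13.9%


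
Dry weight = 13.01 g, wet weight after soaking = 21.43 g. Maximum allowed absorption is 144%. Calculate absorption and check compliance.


WA = (21.43 - 13.01) / 13.01 x 100 = 64.7%
Maximum allowed: 144%
Compliant: Yes


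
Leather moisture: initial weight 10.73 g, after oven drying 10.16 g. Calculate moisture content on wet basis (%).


5.3%

Moisture = 10.73 - 10.16 = 0.57 g
MC = 0.57 / 10.73 x 100 = 5.3%


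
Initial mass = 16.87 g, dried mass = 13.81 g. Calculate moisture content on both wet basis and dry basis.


Wet basis = 18.1%
Dry basis = 22.2%

Moisture lost = 16.87 - 13.81 = 3.06 g
Wet basis MC = 3.06 / 16.87 x 100 = 18.1%
Dry basis MC = 3.06 / 13.81 x 100 = 22.2%


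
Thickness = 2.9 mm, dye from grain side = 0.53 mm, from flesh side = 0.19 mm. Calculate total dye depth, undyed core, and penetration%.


Total dyed = 0.53 + 0.19 = 0.72 mm
Undyed core = 2.9 - 0.72 = 2.18 mm
Penetration = 0.72 / 2.9 x 100 = 24.8%


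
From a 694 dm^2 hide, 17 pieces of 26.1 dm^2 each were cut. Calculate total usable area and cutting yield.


Usable area = 443.7 dm^2
Yield = 63.9%


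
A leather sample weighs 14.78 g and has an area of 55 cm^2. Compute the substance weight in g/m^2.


2687.3 g/m^2


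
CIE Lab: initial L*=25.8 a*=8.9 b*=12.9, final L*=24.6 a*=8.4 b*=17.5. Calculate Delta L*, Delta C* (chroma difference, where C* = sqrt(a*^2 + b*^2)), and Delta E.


Delta L* = -1.2
Delta C* = 3.74
Delta E = 4.78


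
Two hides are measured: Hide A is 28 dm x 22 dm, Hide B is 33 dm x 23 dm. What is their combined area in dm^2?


Hide A area = 28 x 22 = 616 dm^2
Hide B area = 33 x 23 = 759 dm^2
Total = 616 + 759 = 1375 dm^2


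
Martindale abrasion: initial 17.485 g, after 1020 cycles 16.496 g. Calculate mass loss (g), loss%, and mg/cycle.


Loss = 17.485 - 16.496 = 0.989 g
Loss% = 0.989 / 17.485 x 100 = 5.66%
Rate = 0.989 / 1020 x 1000 = 0.970 mg/cycle


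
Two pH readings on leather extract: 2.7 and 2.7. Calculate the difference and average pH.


Difference = |2.7 - 2.7| = 0.0
Average = (2.7 + 2.7) / 2 = 2.70


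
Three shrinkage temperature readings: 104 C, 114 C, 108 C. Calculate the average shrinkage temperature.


108.7 C

Average = (104 + 114 + 108) / 3
Average = 326 / 3 = 108.7 C


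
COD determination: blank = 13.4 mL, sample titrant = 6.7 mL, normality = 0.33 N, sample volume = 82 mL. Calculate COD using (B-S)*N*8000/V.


215.7 mg/L

COD = (13.4 - 6.7) x 0.33 x 8000 / 82
COD = 6.7 x 0.33 x 8000 / 82
COD = 215.7 mg/L


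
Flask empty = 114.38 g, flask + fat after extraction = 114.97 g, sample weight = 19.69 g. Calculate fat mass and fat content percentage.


Fat mass = 0.59 g
Fat content = 3.0%

Fat mass = 114.97 - 114.38 = 0.59 g
Fat% = 0.59 / 19.69 x 100 = 3.0%


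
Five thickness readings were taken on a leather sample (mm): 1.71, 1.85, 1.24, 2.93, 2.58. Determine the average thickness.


2.06 mm

Sum = 1.71 + 1.85 + 1.24 + 2.93 + 2.58 = 10.31
Average = 10.31 / 5 = 2.06 mm


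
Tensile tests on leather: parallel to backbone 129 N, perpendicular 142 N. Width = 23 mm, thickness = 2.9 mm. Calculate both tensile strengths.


Area = 23 x 2.9 = 66.7 mm^2
TS (parallel) = 129 / 66.7 = 1.93 N/mm^2
TS (perpendicular) = 142 / 66.7 = 2.13 N/mm^2


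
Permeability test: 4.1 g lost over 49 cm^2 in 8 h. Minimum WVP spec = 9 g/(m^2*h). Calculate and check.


WVP = 4.1 / (49 x 8) x 10000 = 104.59 g/(m^2*h)
Minimum: 9 g/(m^2*h)
Meets spec: Yes


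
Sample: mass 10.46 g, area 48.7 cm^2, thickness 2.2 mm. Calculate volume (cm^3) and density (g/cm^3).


Volume = 10.714 cm^3
Density = 0.976 g/cm^3

Thickness in cm = 2.2 / 10 = 0.22 cm
Volume = 48.7 x 0.22 = 10.714 cm^3
Density = 10.46 / 10.714 = 0.976 g/cm^3


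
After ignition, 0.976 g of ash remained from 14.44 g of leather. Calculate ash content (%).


Ash% = 0.976 / 14.44 x 100
Ash% = 6.76%


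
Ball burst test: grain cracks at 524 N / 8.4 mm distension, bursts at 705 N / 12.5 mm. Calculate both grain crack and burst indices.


Crack index = 62.4 N/mm
Burst index = 56.4 N/mm


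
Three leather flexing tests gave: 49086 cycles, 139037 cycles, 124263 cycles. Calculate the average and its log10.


Average = 104129 cycles
log10 = 5.02

Average = (49086 + 139037 + 124263) / 3 = 104129 cycles
log10(104129) = 5.02


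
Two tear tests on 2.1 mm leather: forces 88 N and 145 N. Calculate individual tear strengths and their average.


Tear 1 = 41.9 N/mm
Tear 2 = 69.0 N/mm
Average = 55.5 N/mm

Tear 1 = 88 / 2.1 = 41.9 N/mm
Tear 2 = 145 / 2.1 = 69.0 N/mm
Average = (41.9 + 69.0) / 2 = 55.5 N/mm


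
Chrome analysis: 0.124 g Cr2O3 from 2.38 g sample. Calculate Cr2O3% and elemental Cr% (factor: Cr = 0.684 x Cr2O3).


Cr2O3% = 0.124 / 2.38 x 100 = 5.21%
Cr% = 5.21 x 0.684 = 3.56%


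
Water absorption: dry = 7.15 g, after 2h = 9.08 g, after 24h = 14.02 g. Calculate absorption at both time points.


2h absorption = 27.0%
24h absorption = 96.1%


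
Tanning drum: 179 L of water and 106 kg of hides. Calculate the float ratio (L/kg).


1.7


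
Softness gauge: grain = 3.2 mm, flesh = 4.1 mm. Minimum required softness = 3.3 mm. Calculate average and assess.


Average softness = 3.65 mm
Meets requirement: Yes

Average = (3.2 + 4.1) / 2 = 3.65 mm
Minimum = 3.3 mm
Meets requirement: Yes


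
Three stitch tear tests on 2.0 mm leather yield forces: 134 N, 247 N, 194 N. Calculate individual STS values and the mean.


STS1 = 134 / 2.0 = 67.0 N/mm
STS2 = 247 / 2.0 = 123.5 N/mm
STS3 = 194 / 2.0 = 97.0 N/mm
Mean = (67.0 + 123.5 + 97.0) / 3 = 95.8 N/mm


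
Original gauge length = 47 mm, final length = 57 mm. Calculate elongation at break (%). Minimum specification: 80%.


Extension = 57 - 47 = 10 mm
Elongation = 10 / 47 x 100 = 21.3%
Minimum required: 80%
Meets specification: No


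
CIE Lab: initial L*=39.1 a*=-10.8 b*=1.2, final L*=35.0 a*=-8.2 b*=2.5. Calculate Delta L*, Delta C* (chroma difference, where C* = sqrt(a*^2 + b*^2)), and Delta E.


Delta L* = -4.1
Delta C* = -2.29
Delta E = 5.03


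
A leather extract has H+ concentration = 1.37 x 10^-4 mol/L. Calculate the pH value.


pH = 3.86


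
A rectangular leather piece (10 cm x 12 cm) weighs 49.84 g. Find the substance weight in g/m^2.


Area = 10 x 12 = 120 cm^2
SW = 49.84 / 120 x 10000 = 4153.3 g/m^2


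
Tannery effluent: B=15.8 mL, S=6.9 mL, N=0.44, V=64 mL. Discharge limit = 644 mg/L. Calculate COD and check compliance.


COD = 489.5 mg/L
Compliant: Yes

COD = (15.8 - 6.9) x 0.44 x 8000 / 64 = 489.5 mg/L
Limit: 644 mg/L
Compliant: Yes


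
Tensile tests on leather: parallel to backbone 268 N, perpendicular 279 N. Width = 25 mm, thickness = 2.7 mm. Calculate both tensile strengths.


Parallel = 3.97 N/mm^2
Perpendicular = 4.13 N/mm^2


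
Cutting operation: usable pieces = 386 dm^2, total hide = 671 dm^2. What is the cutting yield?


57.5%


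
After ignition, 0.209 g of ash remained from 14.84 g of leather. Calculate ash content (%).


Ash% = 0.209 / 14.84 x 100
Ash% = 1.41%


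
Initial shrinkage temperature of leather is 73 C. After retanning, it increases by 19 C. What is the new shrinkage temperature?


92 C

New Ts = 73 + 19 = 92 C


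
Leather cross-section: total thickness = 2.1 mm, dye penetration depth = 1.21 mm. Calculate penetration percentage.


Penetration% = 1.21 / 2.1 x 100
Penetration = 57.6%


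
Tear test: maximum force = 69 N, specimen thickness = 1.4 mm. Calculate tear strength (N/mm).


Tear strength = force / thickness
Tear = 69 / 1.4 = 49.3 N/mm


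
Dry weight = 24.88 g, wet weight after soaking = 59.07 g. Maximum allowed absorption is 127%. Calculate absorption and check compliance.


Absorption = 137.4%
Compliant: No

WA = (59.07 - 24.88) / 24.88 x 100 = 137.4%
Maximum allowed: 127%
Compliant: No


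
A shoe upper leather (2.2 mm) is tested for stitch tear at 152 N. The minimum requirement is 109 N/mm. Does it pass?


STS = 152 / 2.2 = 69.1 N/mm
Minimum required: 109 N/mm
Passes: No


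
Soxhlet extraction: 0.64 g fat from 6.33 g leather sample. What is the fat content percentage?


Fat content = 0.64 / 6.33 x 100
Fat = 10.1%


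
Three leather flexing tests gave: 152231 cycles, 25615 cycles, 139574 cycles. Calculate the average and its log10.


Average = (152231 + 25615 + 139574) / 3 = 105807 cycles
log10(105807) = 5.02


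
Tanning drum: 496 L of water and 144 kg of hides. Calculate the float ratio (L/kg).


Float ratio = water / hide weight
Ratio = 496 / 144 = 3.4


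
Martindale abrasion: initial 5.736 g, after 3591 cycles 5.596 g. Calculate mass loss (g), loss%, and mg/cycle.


Mass loss = 0.140 g
Loss = 2.44%
Rate = 0.039 mg/cycle

Loss = 5.736 - 5.596 = 0.140 g
Loss% = 0.140 / 5.736 x 100 = 2.44%
Rate = 0.140 / 3591 x 1000 = 0.039 mg/cycle


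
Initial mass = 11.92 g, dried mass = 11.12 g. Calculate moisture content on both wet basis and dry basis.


Moisture lost = 11.92 - 11.12 = 0.80 g
Wet basis MC = 0.80 / 11.92 x 100 = 6.7%
Dry basis MC = 0.80 / 11.12 x 100 = 7.2%


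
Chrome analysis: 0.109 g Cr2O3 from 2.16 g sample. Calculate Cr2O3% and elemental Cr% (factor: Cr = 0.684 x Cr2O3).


Cr2O3% = 0.109 / 2.16 x 100 = 5.05%
Cr% = 5.05 x 0.684 = 3.45%


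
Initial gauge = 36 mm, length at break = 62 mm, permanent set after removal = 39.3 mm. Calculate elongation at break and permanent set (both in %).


Elongation at break = 72.2%
Permanent set = 9.2%

Elongation at break = (62 - 36) / 36 x 100 = 72.2%
Permanent set = (39.3 - 36) / 36 x 100 = 9.2%


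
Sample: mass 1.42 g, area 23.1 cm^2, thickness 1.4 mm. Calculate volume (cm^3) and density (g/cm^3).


Thickness in cm = 1.4 / 10 = 0.14 cm
Volume = 23.1 x 0.14 = 3.234 cm^3
Density = 1.42 / 3.234 = 0.439 g/cm^3


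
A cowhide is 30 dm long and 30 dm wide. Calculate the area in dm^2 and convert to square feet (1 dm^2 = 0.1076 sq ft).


900 dm^2
96.84 sq ft


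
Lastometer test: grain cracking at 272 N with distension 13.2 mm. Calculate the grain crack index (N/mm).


20.6 N/mm


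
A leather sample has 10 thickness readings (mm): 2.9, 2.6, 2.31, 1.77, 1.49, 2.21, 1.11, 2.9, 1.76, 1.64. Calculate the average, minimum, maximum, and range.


Sum = 20.69
Average = 20.69 / 10 = 2.07 mm
Minimum = 1.11 mm
Maximum = 2.9 mm
Range = 2.9 - 1.11 = 1.79 mm


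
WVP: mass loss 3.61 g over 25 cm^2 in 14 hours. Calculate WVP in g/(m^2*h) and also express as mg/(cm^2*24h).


WVP = 3.61 / (25 x 14) x 10000 = 103.14 g/(m^2*h)
Mass loss in mg = 3.61 x 1000 = 3610 mg
Per cm^2 per 24h in mg: 3610 x 24 / (25 x 14) = 86640 / 350 = 247.54 mg/(cm^2*24h)


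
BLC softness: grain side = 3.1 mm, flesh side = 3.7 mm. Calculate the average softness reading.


3.40 mm

Average = (3.1 + 3.7) / 2
Average = 3.40 mm


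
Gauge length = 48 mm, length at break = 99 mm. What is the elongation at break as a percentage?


Extension = 99 - 48 = 51 mm
Elongation = 51 / 48 x 100 = 106.3%


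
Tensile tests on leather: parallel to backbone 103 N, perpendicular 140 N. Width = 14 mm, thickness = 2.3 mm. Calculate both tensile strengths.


Area = 14 x 2.3 = 32.2 mm^2
TS (parallel) = 103 / 32.2 = 3.20 N/mm^2
TS (perpendicular) = 140 / 32.2 = 4.35 N/mm^2


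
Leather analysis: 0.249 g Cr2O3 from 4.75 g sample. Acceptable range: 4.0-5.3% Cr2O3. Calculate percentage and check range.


Cr2O3% = 0.249 / 4.75 x 100 = 5.24%
Acceptable range: 4.0 to 5.3%
Within range: Yes


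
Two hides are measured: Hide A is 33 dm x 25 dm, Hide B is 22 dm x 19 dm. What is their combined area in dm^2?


1243 dm^2

Hide A area = 33 x 25 = 825 dm^2
Hide B area = 22 x 19 = 418 dm^2
Total = 825 + 418 = 1243 dm^2


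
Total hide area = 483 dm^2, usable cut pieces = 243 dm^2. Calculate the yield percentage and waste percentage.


Yield = 243 / 483 x 100 = 50.3%
Waste = 483 - 243 = 240 dm^2
Waste% = 100 - 50.3 = 49.7%


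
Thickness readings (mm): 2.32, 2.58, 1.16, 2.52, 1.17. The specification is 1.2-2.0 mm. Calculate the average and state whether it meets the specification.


Average = 1.95 mm
Within specification: Yes

Sum = 9.75
Average = 9.75 / 5 = 1.95 mm
Specification range: 1.2 to 2.0 mm
Within spec: Yes


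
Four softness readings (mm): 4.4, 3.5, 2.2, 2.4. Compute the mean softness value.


3.13 mm

Sum = 4.4 + 3.5 + 2.2 + 2.4
Mean = 12.5 / 4 = 3.13 mm


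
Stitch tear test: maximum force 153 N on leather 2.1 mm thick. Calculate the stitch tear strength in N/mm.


Stitch tear strength = force / thickness
STS = 153 / 2.1 = 72.9 N/mm


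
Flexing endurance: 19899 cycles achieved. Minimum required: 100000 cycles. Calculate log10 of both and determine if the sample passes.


log10(19899) = 4.30
log10(100000) = 5.00
Passes: No


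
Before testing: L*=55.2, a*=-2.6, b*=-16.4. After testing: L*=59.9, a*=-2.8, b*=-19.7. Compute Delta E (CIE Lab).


dL = 59.9 - 55.2 = 4.7
da = -2.8 - (-2.6) = -0.2
db = -19.7 - (-16.4) = -3.3
dE = sqrt((4.7)^2 + (-0.2)^2 + (-3.3)^2) = 5.75


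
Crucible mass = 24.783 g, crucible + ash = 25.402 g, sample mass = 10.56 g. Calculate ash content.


Ash mass = 0.619 g
Ash content = 5.86%

Ash mass = 25.402 - 24.783 = 0.619 g
Ash% = 0.619 / 10.56 x 100 = 5.86%


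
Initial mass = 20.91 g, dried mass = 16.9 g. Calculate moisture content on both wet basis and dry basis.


Moisture lost = 20.91 - 16.9 = 4.01 g
Wet basis MC = 4.01 / 20.91 x 100 = 19.2%
Dry basis MC = 4.01 / 16.9 x 100 = 23.7%


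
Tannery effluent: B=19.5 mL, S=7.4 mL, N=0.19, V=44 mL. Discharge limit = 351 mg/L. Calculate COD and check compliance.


COD = (19.5 - 7.4) x 0.19 x 8000 / 44 = 418.0 mg/L
Limit: 351 mg/L
Compliant: No


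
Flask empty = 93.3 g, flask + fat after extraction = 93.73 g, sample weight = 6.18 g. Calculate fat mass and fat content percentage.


Fat mass = 93.73 - 93.3 = 0.43 g
Fat% = 0.43 / 6.18 x 100 = 7.0%


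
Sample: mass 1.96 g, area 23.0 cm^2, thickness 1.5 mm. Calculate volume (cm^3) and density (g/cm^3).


Volume = 3.450 cm^3
Density = 0.568 g/cm^3

Thickness in cm = 1.5 / 10 = 0.15 cm
Volume = 23.0 x 0.15 = 3.450 cm^3
Density = 1.96 / 3.450 = 0.568 g/cm^3


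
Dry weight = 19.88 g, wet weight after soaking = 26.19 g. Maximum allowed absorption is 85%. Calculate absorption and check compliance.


Absorption = 31.7%
Compliant: Yes


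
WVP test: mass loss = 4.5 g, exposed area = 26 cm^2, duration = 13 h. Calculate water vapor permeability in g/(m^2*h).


WVP = mass_loss / (area x time) x 10000
WVP = 4.5 / (26 x 13) x 10000
WVP = 4.5 / 338 x 10000 = 133.14 g/(m^2*h)


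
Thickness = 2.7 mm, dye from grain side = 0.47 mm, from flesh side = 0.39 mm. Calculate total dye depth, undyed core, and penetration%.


Total dyed = 0.47 + 0.39 = 0.86 mm
Undyed core = 2.7 - 0.86 = 1.84 mm
Penetration = 0.86 / 2.7 x 100 = 31.9%


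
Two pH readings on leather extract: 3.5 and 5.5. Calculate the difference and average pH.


Difference = |3.5 - 5.5| = 2.0
Average = (3.5 + 5.5) / 2 = 4.50


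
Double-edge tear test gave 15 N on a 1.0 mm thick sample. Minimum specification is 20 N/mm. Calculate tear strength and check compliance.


Tear strength = 15 / 1.0 = 15.0 N/mm
Required minimum = 20 N/mm
Compliant: No


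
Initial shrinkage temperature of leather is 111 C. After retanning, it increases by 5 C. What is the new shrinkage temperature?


116 C

New Ts = 111 + 5 = 116 C


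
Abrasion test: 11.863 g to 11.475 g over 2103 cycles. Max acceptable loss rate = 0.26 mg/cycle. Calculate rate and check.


Rate = 0.184 mg/cycle
Passes: Yes

Loss = 11.863 - 11.475 = 0.388 g
Rate = 0.388 g / 2103 cycles x 1000 = 0.184 mg/cycle
Max = 0.26 mg/cycle
Passes: Yes


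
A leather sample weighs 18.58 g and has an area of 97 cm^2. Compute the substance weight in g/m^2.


1915.5 g/m^2

Substance weight = mass / area x 10000
SW = 18.58 / 97 x 10000
SW = 1915.5 g/m^2


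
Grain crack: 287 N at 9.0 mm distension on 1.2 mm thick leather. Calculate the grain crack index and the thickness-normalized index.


Crack index = 31.9 N/mm
Normalized index = 26.6 N/mm per mm

Crack index = 287 / 9.0 = 31.9 N/mm
Normalized = 31.9 / 1.2 = 26.6 N/mm per mm


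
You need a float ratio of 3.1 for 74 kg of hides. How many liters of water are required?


229.4 L


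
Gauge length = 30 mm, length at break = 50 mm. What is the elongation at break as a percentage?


Extension = 50 - 30 = 20 mm
Elongation = 20 / 30 x 100 = 66.7%


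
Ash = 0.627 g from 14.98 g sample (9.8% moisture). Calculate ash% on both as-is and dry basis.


As-is ash% = 0.627 / 14.98 x 100 = 4.19%
Dry mass = 14.98 x (100 - 9.8) / 100 = 13.51196 g
Dry-basis ash% = 0.627 / 13.51196 x 100 = 4.64%


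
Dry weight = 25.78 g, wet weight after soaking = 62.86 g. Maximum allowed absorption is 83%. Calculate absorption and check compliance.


Absorption = 143.8%
Compliant: No

WA = (62.86 - 25.78) / 25.78 x 100 = 143.8%
Maximum allowed: 83%
Compliant: No


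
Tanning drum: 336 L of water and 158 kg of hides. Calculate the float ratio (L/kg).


2.1

Float ratio = water / hide weight
Ratio = 336 / 158 = 2.1


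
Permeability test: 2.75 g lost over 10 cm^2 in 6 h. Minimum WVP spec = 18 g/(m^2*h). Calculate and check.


WVP = 458.33 g/(m^2*h)
Meets specification: Yes


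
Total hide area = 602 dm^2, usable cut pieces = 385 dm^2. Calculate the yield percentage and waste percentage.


Yield = 385 / 602 x 100 = 64.0%
Waste = 602 - 385 = 217 dm^2
Waste% = 100 - 64.0 = 36.0%


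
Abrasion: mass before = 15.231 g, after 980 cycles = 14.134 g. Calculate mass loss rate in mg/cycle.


1.119 mg/cycle

Mass loss = 15.231 - 14.134 = 1.097 g
Rate = 1.097 / 980 x 1000 = 1.119 mg/cycle


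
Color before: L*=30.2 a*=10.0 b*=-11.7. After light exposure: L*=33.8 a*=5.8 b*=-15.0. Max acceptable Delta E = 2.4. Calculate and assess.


dL = 3.6, da = -4.2, db = -3.3
dE = sqrt((3.6)^2 + (-4.2)^2 + (-3.3)^2) = 6.44
Max = 2.4
Passes: No


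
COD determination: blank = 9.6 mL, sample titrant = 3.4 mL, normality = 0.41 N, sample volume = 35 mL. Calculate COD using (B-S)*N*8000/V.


581.0 mg/L


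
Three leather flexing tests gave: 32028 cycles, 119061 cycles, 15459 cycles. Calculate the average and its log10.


Average = 55516 cycles
log10 = 4.74

Average = (32028 + 119061 + 15459) / 3 = 55516 cycles
log10(55516) = 4.74


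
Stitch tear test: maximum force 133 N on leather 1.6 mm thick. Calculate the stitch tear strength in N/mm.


Stitch tear strength = force / thickness
STS = 133 / 1.6 = 83.1 N/mm


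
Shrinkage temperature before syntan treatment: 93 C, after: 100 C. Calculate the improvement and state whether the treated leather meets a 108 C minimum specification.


Improvement = 7 C
Meets 108 C spec: No

Improvement = 100 - 93 = 7 C
Spec check: 100 C >= 108 C? No


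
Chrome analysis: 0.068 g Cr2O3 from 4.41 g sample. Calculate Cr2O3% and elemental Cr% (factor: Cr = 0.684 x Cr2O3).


Cr2O3 = 1.54%
Cr = 1.05%


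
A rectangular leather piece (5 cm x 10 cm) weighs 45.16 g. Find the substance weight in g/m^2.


9032.0 g/m^2

Area = 5 x 10 = 50 cm^2
SW = 45.16 / 50 x 10000 = 9032.0 g/m^2


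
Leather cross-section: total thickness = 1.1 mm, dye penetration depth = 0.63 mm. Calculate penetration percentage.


57.3%


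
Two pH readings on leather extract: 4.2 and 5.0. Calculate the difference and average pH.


Difference = 0.8
Average pH = 4.60

Difference = |4.2 - 5.0| = 0.8
Average = (4.2 + 5.0) / 2 = 4.60


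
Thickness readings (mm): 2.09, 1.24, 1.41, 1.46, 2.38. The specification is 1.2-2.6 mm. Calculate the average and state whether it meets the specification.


Average = 1.72 mm
Within specification: Yes

Sum = 8.58
Average = 8.58 / 5 = 1.72 mm
Specification range: 1.2 to 2.6 mm
Within spec: Yes


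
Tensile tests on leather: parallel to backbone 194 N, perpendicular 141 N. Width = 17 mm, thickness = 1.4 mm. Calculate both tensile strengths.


Parallel = 8.15 N/mm^2
Perpendicular = 5.92 N/mm^2

Area = 17 x 1.4 = 23.8 mm^2
TS (parallel) = 194 / 23.8 = 8.15 N/mm^2
TS (perpendicular) = 141 / 23.8 = 5.92 N/mm^2


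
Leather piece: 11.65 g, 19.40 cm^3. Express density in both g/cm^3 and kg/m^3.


Density = 11.65 / 19.40 = 0.601 g/cm^3
Convert: 0.601 x 1000 = 601 kg/m^3


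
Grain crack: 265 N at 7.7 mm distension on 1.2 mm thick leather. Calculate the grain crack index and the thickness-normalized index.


Crack index = 265 / 7.7 = 34.4 N/mm
Normalized = 34.4 / 1.2 = 28.7 N/mm per mm


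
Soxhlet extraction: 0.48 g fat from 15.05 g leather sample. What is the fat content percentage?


3.2%

Fat content = 0.48 / 15.05 x 100
Fat = 3.2%


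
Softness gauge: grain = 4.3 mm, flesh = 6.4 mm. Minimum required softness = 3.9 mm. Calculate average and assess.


Average softness = 5.35 mm
Meets requirement: Yes

Average = (4.3 + 6.4) / 2 = 5.35 mm
Minimum = 3.9 mm
Meets requirement: Yes


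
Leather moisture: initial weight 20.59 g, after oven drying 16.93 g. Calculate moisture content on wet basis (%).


17.8%


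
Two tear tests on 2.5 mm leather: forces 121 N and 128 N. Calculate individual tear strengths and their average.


Tear 1 = 48.4 N/mm
Tear 2 = 51.2 N/mm
Average = 49.8 N/mm


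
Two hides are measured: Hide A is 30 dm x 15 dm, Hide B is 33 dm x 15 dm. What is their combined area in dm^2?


Hide A area = 30 x 15 = 450 dm^2
Hide B area = 33 x 15 = 495 dm^2
Total = 450 + 495 = 945 dm^2


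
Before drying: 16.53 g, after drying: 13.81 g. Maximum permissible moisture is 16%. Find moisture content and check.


MC = (16.53 - 13.81) / 16.53 x 100 = 16.5%
Maximum: 16%
Acceptable: No


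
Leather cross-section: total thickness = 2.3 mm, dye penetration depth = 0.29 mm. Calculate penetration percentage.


Penetration% = 0.29 / 2.3 x 100
Penetration = 12.6%


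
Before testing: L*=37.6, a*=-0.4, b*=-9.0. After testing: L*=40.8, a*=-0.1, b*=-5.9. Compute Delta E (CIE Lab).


dL = 40.8 - 37.6 = 3.2
da = -0.1 - (-0.4) = 0.3
db = -5.9 - (-9.0) = 3.1
dE = sqrt((3.2)^2 + (0.3)^2 + (3.1)^2) = 4.47


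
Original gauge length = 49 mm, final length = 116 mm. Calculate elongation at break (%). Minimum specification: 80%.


Extension = 116 - 49 = 67 mm
Elongation = 67 / 49 x 100 = 136.7%
Minimum required: 80%
Meets specification: Yes


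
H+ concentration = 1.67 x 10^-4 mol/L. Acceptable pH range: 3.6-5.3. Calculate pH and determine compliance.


pH = 3.78
Compliant: Yes

pH = -log10(1.67 x 10^-4) = 3.78
Range: 3.6 to 5.3
Compliant: Yes


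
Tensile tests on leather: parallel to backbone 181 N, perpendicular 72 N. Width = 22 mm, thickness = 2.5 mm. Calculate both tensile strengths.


Area = 22 x 2.5 = 55.0 mm^2
TS (parallel) = 181 / 55.0 = 3.29 N/mm^2
TS (perpendicular) = 72 / 55.0 = 1.31 N/mm^2
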